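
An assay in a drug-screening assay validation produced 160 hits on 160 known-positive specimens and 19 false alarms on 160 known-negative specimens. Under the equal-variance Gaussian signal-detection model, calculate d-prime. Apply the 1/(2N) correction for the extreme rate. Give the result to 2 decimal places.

d-prime = 3.92

The hit rate is 160/160 = 1, so apply the 1/(2N) correction: H → 1 − 1/(2·160) = 0.99687.
z(H) = z(0.99687) = 2.734
z(FA) = z(0.11875) = -1.181
d' = 2.734 − (-1.181) = 3.915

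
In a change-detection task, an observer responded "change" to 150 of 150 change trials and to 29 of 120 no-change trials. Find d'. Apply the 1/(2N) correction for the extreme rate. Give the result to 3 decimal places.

d' = 3.414

The hit rate is 150/150 = 1, so apply the 1/(2N) correction: H → 1 − 1/(2·150) = 0.99667.
z(H) = z(0.99667) = 2.7134
z(FA) = z(0.24167) = -0.7009
d' = 2.7134 − (-0.7009) = 3.4143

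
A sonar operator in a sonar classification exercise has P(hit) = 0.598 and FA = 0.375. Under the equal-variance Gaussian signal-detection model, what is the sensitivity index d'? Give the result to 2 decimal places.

d' = 0.57

z(H) = z(0.598) = 0.2482
z(FA) = z(0.375) = -0.3186
d' = z(H) − z(FA) = 0.2482 − (-0.3186) = 0.5668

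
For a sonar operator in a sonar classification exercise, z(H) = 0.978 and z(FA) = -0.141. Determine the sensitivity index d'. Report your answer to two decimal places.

d' = 1.12

d' = z(H) − z(FA) = 0.978 − (-0.141) = 1.119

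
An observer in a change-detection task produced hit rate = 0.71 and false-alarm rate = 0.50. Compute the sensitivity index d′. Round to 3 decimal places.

d′ = 0.553

Φ⁻¹(0.71) = 0.5534, Φ⁻¹(0.50) = 0.0000
d' = z(H) − z(FA) = 0.5534 − 0.0000 = 0.5534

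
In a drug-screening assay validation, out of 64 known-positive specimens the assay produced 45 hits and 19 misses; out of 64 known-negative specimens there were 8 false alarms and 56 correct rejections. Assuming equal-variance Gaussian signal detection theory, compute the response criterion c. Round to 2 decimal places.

c = 0.31

H = 45/64 = 0.7031
FA = 8/64 = 0.1250
Φ⁻¹(H) = 0.533
Φ⁻¹(FA) = -1.150
c = −½·[z(H) + z(FA)] = −0.5 × (0.533 + (-1.150)) = 0.3085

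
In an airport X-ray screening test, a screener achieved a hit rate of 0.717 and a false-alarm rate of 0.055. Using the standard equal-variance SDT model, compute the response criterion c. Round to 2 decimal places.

Φ⁻¹(H) = 0.574
Φ⁻¹(FA) = -1.598
c = −½·[z(H) + z(FA)] = −0.5 × (0.574 + (-1.598)) = 0.512

c = 0.51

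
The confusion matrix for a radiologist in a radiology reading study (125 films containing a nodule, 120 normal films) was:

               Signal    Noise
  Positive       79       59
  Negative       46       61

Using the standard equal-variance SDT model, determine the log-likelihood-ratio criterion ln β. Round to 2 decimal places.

H = 79/125 = 0.6320
FA = 59/120 = 0.4917
Φ⁻¹(H) = 0.337
Φ⁻¹(FA) = -0.021
ln β = −½·[z(H)² − z(FA)²] = −0.5 × (0.114 − 0.000) = -0.057

ln β = -0.06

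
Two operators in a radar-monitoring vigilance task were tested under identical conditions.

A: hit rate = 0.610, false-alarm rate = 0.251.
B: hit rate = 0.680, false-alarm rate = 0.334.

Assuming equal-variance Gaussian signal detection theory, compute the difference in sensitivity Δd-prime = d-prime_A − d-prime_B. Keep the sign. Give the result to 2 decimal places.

A: z(0.610) = 0.279, z(0.251) = -0.671, d' = 0.950
B: z(0.680) = 0.468, z(0.334) = -0.429, d' = 0.897
Δd' = d'_A − d'_B = 0.950 − 0.897 = 0.053
A has the higher sensitivity.

Δd-prime = 0.05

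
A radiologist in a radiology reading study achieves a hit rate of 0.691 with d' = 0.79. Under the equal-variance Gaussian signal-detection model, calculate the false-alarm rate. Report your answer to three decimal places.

z(hit rate) = z(0.691) = 0.4987
z(FA) = z(H) − d' = 0.4987 − 0.79 = -0.2913
false-alarm rate = Φ(-0.2913) = 0.3854

false-alarm rate = 0.385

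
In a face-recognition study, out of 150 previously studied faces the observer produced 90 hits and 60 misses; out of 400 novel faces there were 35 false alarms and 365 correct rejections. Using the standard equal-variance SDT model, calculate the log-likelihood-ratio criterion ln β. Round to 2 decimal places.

H = 90/150 = 0.6000
FA = 35/400 = 0.0875
z(H) = 0.253
z(FA) = -1.356
ln β = −½·[z(H)² − z(FA)²] = −0.5 × (0.064 − 1.839) = 0.8875

ln β = 0.89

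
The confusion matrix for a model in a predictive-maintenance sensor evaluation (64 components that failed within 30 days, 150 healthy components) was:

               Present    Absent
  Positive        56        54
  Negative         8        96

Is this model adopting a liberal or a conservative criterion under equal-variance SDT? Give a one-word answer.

z(H) = 1.150, z(FA) = -0.358
c = −½·(z(H) + z(FA)) = -0.396
c < 0 → liberal criterion (biased toward responding “yes”).

liberal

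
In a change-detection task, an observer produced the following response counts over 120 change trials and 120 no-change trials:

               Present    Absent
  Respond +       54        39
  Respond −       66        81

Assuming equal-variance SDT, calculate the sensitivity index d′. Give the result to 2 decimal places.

H = 54/120 = 0.4500
FA = 39/120 = 0.3250
Φ⁻¹(0.4500) = -0.1257, Φ⁻¹(0.3250) = -0.4538
d' = z(H) − z(FA) = -0.1257 − (-0.4538) = 0.3281

d′ = 0.33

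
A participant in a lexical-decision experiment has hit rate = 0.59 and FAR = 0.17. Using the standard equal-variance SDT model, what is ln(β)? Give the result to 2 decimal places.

ln β = 0.43

z(H) = 0.228
z(FA) = -0.954
ln β = −½·[z(H)² − z(FA)²] = −0.5 × (0.052 − 0.910) = 0.429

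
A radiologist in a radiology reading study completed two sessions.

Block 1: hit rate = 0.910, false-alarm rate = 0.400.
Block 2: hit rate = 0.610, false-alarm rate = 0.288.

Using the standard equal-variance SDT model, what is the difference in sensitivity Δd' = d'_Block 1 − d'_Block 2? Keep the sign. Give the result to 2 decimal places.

Δd' = 0.76

Block 1: z(0.910) = 1.341, z(0.400) = -0.253, d' = 1.594
Block 2: z(0.610) = 0.279, z(0.288) = -0.559, d' = 0.838
Δd' = d'_Block 1 − d'_Block 2 = 1.594 − 0.838 = 0.756
Block 1 has the higher sensitivity.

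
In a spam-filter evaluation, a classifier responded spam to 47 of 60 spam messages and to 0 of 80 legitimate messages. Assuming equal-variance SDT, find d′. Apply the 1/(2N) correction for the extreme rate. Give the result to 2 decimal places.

The false-alarm rate is 0/80 = 0, so apply the 1/(2N) correction: FA → 1/(2·80) = 0.00625.
z(H) = z(0.78333) = 0.783
z(FA) = z(0.00625) = -2.498
d' = 0.783 − (-2.498) = 3.281

d′ = 3.28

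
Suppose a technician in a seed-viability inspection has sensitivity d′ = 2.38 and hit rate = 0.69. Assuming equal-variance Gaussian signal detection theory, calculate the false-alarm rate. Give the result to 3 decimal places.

false-alarm rate = 0.030

z(hit rate) = z(0.69) = 0.4959
z(FA) = z(H) − d' = 0.4959 − 2.38 = -1.8841
false-alarm rate = Φ(-1.8841) = 0.0298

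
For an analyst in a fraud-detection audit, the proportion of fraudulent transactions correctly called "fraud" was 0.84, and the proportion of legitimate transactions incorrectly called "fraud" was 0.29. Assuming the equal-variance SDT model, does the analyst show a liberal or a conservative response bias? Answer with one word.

z(H) = 0.994, z(FA) = -0.553
c = −½·(z(H) + z(FA)) = -0.2205
c < 0 → liberal criterion (biased toward responding “yes”).

liberal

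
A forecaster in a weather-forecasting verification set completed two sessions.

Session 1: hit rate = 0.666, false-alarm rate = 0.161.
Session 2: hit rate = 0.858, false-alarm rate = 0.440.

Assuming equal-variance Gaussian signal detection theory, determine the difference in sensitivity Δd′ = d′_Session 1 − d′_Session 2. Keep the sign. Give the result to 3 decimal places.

Δd′ = 0.197

Session 1: z(0.666) = 0.4289, z(0.161) = -0.9904, d' = 1.4193
Session 2: z(0.858) = 1.0714, z(0.440) = -0.1510, d' = 1.2224
Δd' = d'_Session 1 − d'_Session 2 = 1.4193 − 1.2224 = 0.1969
Session 1 has the higher sensitivity.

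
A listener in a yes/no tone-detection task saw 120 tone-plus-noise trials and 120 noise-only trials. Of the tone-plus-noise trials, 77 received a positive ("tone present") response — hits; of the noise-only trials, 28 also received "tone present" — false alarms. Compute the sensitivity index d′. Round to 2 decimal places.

d′ = 1.09

H = 77/120 = 0.6417
FA = 28/120 = 0.2333
Φ⁻¹(H) = Φ⁻¹(0.6417) = 0.363
Φ⁻¹(FA) = Φ⁻¹(0.2333) = -0.728
d' = z(H) − z(FA) = 0.363 − (-0.728) = 1.091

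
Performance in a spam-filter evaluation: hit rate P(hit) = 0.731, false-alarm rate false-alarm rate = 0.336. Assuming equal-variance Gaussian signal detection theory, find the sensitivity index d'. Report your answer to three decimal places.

d' = 1.039

Φ⁻¹(H) = Φ⁻¹(0.731) = 0.6158
Φ⁻¹(FA) = Φ⁻¹(0.336) = -0.4234
d' = z(H) − z(FA) = 0.6158 − (-0.4234) = 1.0392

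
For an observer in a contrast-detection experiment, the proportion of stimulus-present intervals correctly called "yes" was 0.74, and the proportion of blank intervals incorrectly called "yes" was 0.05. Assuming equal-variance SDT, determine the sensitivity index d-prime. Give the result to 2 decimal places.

Φ⁻¹(H) = 0.643
Φ⁻¹(FA) = -1.645
d' = z(H) − z(FA) = 0.643 − (-1.645) = 2.288

d-prime = 2.29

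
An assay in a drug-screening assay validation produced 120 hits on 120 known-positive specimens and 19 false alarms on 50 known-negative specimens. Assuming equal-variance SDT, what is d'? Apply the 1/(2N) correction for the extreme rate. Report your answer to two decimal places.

The hit rate is 120/120 = 1, so apply the 1/(2N) correction: H → 1 − 1/(2·120) = 0.99583.
z(H) = z(0.99583) = 2.638
z(FA) = z(0.38000) = -0.305
d' = 2.638 − (-0.305) = 2.943

d' = 2.94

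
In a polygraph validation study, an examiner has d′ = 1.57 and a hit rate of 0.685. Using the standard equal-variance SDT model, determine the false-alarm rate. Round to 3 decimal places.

false-alarm rate = 0.138

z(hit rate) = z(0.685) = 0.4817
z(FA) = z(H) − d' = 0.4817 − 1.57 = -1.0883
false-alarm rate = Φ(-1.0883) = 0.1382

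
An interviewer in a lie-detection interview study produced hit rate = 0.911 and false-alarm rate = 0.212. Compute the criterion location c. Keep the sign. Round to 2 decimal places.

z(0.911) = 1.3469, z(0.212) = -0.7995
c = −½·[z(H) + z(FA)] = −0.5 × (1.3469 + (-0.7995)) = -0.2737

c = -0.27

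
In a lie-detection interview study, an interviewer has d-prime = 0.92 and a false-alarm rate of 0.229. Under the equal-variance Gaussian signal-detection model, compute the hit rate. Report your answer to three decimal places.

z(false-alarm rate) = z(0.229) = -0.7421
z(H) = z(FA) + d' = -0.7421 + 0.92 = 0.1779
hit rate = Φ(0.1779) = 0.5706

hit rate = 0.571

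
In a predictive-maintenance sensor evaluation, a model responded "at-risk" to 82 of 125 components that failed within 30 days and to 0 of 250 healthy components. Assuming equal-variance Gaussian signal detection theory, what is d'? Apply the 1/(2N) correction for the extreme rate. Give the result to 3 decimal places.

The false-alarm rate is 0/250 = 0, so apply the 1/(2N) correction: FA → 1/(2·250) = 0.00200.
z(H) = z(0.65600) = 0.4016
z(FA) = z(0.00200) = -2.8782
d' = 0.4016 − (-2.8782) = 3.2798

d' = 3.280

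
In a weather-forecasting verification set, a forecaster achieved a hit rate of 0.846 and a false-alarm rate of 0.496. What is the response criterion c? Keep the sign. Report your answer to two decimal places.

Φ⁻¹(H) = 1.0194
Φ⁻¹(FA) = -0.0100
c = −½·[z(H) + z(FA)] = −0.5 × (1.0194 + (-0.0100)) = -0.5047

c = -0.50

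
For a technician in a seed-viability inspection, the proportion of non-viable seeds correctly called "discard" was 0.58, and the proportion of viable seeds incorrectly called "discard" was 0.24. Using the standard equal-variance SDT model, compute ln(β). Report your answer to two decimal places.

Φ⁻¹(H) = 0.202
Φ⁻¹(FA) = -0.706
ln β = −½·[z(H)² − z(FA)²] = −0.5 × (0.041 − 0.498) = 0.2285

ln β = 0.23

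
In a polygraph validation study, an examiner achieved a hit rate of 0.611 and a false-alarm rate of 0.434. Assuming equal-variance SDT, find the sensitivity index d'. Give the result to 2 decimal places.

d' = 0.45

z(H) = 0.2819
z(FA) = -0.1662
d' = z(H) − z(FA) = 0.2819 − (-0.1662) = 0.4481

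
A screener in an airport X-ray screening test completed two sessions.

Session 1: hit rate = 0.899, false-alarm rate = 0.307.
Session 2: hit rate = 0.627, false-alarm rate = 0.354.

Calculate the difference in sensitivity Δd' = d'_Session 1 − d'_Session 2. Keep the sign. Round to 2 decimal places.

Session 1: z(0.899) = 1.276, z(0.307) = -0.504, d' = 1.780
Session 2: z(0.627) = 0.324, z(0.354) = -0.375, d' = 0.699
Δd' = d'_Session 1 − d'_Session 2 = 1.780 − 0.699 = 1.081
Session 1 has the higher sensitivity.

Δd' = 1.08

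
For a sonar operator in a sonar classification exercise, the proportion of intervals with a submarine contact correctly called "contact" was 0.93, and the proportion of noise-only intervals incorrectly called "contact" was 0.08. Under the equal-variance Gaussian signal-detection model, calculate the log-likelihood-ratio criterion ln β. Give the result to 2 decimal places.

ln β = -0.10

z(H) = 1.476
z(FA) = -1.405
ln β = −½·[z(H)² − z(FA)²] = −0.5 × (2.179 − 1.974) = -0.1025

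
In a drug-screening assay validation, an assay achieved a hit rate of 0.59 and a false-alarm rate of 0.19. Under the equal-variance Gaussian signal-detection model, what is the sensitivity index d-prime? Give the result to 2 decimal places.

Φ⁻¹(H) = Φ⁻¹(0.59) = 0.228
Φ⁻¹(FA) = Φ⁻¹(0.19) = -0.878
d' = z(H) − z(FA) = 0.228 − (-0.878) = 1.106

d-prime = 1.11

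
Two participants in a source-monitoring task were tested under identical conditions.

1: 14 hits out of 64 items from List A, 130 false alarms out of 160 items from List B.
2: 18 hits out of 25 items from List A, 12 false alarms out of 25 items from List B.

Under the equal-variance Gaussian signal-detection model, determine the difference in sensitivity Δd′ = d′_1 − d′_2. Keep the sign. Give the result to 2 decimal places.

Δd′ = -2.30

1: z(0.2188) = -0.776, z(0.8125) = 0.887, d' = -1.663
2: z(0.7200) = 0.583, z(0.4800) = -0.050, d' = 0.633
Δd' = d'_1 − d'_2 = -1.663 − 0.633 = -2.296
2 has the higher sensitivity.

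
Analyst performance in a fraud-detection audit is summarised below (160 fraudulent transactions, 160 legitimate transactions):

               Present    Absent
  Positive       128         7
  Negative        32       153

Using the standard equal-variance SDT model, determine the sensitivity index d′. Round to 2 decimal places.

d′ = 2.55

H = 128/160 = 0.8000
FA = 7/160 = 0.0437
z(0.8000) = 0.8416, z(0.0437) = -1.7093
d' = z(H) − z(FA) = 0.8416 − (-1.7093) = 2.5509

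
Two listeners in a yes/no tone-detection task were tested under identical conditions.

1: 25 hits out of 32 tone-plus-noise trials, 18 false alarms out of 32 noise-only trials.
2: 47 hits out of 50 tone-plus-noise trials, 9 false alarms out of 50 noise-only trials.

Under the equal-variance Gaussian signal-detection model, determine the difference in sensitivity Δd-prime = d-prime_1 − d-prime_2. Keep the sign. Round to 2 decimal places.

Δd-prime = -1.85

1: z(0.7812) = 0.776, z(0.5625) = 0.157, d' = 0.619
2: z(0.9400) = 1.555, z(0.1800) = -0.915, d' = 2.470
Δd' = d'_1 − d'_2 = 0.619 − 2.470 = -1.851
2 has the higher sensitivity.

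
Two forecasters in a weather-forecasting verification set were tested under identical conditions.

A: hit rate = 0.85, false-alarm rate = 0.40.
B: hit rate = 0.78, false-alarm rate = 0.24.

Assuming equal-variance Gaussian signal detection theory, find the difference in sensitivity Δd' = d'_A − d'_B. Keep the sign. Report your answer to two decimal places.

Δd' = -0.19

A: z(0.85) = 1.036, z(0.40) = -0.253, d' = 1.289
B: z(0.78) = 0.772, z(0.24) = -0.706, d' = 1.478
Δd' = d'_A − d'_B = 1.289 − 1.478 = -0.189
B has the higher sensitivity.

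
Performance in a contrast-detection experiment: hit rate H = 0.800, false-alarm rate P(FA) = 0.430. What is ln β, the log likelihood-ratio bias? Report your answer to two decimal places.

Φ⁻¹(H) = Φ⁻¹(0.800) = 0.842
Φ⁻¹(FA) = Φ⁻¹(0.430) = -0.176
ln β = −½·[z(H)² − z(FA)²] = −0.5 × (0.709 − 0.031) = -0.339

ln β = -0.34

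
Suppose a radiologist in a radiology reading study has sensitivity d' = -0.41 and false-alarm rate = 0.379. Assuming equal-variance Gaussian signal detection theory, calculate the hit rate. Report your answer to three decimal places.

z(false-alarm rate) = z(0.379) = -0.3081
z(H) = z(FA) + d' = -0.3081 + (-0.41) = -0.7181
hit rate = Φ(-0.7181) = 0.2363

hit rate = 0.236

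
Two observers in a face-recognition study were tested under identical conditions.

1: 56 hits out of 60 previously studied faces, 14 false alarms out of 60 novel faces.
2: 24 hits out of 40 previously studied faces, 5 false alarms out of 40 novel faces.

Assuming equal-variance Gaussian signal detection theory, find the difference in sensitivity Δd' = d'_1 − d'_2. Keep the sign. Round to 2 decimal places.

Δd' = 0.83

1: z(0.9333) = 1.501, z(0.2333) = -0.728, d' = 2.229
2: z(0.6000) = 0.253, z(0.1250) = -1.150, d' = 1.403
Δd' = d'_1 − d'_2 = 2.229 − 1.403 = 0.826
1 has the higher sensitivity.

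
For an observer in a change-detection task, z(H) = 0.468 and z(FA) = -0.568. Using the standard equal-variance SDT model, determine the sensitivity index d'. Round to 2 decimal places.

d' = z(H) − z(FA) = 0.468 − (-0.568) = 1.036

d' = 1.04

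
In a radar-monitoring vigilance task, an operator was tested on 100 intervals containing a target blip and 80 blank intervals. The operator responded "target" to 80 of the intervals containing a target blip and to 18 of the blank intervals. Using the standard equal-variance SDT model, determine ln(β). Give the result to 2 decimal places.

H = 80/100 = 0.8000
FA = 18/80 = 0.2250
z(H) = z(0.8000) = 0.842
z(FA) = z(0.2250) = -0.755
ln β = −½·[z(H)² − z(FA)²] = −0.5 × (0.709 − 0.570) = -0.0695

ln β = -0.07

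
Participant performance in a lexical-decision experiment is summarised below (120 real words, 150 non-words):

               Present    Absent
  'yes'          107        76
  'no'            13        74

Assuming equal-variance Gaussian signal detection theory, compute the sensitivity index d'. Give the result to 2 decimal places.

H = 107/120 = 0.8917
FA = 76/150 = 0.5067
Φ⁻¹(H) = 1.2356
Φ⁻¹(FA) = 0.0168
d' = z(H) − z(FA) = 1.2356 − 0.0168 = 1.2188

d' = 1.22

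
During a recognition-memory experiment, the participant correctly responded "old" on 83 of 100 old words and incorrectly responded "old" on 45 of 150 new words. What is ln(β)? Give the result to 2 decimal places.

H = 83/100 = 0.8300
FA = 45/150 = 0.3000
Φ⁻¹(H) = 0.954
Φ⁻¹(FA) = -0.524
ln β = −½·[z(H)² − z(FA)²] = −0.5 × (0.910 − 0.275) = -0.3175

ln β = -0.32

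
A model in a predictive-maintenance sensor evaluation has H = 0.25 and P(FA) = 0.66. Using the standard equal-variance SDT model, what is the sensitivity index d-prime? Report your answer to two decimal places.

d-prime = -1.09

Φ⁻¹(0.25) = -0.674, Φ⁻¹(0.66) = 0.412
d' = z(H) − z(FA) = -0.674 − 0.412 = -1.086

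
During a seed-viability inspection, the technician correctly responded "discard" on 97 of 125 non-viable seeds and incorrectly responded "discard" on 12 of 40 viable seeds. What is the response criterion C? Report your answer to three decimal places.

H = 97/125 = 0.7760
FA = 12/40 = 0.3000
z(H) = z(0.7760) = 0.7588
z(FA) = z(0.3000) = -0.5244
c = −½·[z(H) + z(FA)] = −0.5 × (0.7588 + (-0.5244)) = -0.1172
c < 0: the technician has a liberal response bias.

C = -0.117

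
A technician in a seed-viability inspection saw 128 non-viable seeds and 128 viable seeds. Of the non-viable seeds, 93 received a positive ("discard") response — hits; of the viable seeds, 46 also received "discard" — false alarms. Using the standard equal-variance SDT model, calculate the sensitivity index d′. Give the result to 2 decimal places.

d′ = 0.96

H = 93/128 = 0.7266
FA = 46/128 = 0.3594
Φ⁻¹(H) = 0.603
Φ⁻¹(FA) = -0.360
d' = z(H) − z(FA) = 0.603 − (-0.360) = 0.963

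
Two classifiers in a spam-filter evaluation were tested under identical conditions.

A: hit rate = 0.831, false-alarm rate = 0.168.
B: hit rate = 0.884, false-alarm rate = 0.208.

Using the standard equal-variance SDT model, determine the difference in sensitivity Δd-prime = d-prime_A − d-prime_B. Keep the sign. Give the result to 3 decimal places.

Δd-prime = -0.088

A: z(0.831) = 0.9581, z(0.168) = -0.9621, d' = 1.9202
B: z(0.884) = 1.1952, z(0.208) = -0.8134, d' = 2.0086
Δd' = d'_A − d'_B = 1.9202 − 2.0086 = -0.0884
B has the higher sensitivity.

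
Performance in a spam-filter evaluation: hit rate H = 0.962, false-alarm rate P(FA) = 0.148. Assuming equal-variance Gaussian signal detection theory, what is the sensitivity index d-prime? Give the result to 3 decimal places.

d-prime = 2.819

z(H) = z(0.962) = 1.7744
z(FA) = z(0.148) = -1.0450
d' = z(H) − z(FA) = 1.7744 − (-1.0450) = 2.8194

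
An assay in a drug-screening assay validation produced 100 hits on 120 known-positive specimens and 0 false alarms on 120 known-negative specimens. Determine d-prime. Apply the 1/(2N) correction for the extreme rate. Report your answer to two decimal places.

d-prime = 3.61

The false-alarm rate is 0/120 = 0, so apply the 1/(2N) correction: FA → 1/(2·120) = 0.00417.
z(H) = z(0.83333) = 0.967
z(FA) = z(0.00417) = -2.638
d' = 0.967 − (-2.638) = 3.605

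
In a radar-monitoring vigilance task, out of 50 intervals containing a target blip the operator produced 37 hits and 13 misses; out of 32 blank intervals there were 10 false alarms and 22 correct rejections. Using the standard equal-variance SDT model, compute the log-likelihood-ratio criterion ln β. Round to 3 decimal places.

ln β = -0.087

H = 37/50 = 0.7400
FA = 10/32 = 0.3125
z(0.7400) = 0.6433, z(0.3125) = -0.4888
ln β = −½·[z(H)² − z(FA)²] = −0.5 × (0.4138 − 0.2389) = -0.08745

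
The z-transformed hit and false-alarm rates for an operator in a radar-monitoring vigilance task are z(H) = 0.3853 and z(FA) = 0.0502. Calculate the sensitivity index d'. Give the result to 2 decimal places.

d' = z(H) − z(FA) = 0.3853 − 0.0502 = 0.3351

d' = 0.34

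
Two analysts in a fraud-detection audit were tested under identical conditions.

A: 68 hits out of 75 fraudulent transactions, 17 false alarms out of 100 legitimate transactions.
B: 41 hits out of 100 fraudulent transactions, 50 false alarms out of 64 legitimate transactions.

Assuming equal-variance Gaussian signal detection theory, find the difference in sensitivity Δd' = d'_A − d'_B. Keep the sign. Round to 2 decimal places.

Δd' = 3.28

A: z(0.9067) = 1.321, z(0.1700) = -0.954, d' = 2.275
B: z(0.4100) = -0.228, z(0.7812) = 0.776, d' = -1.004
Δd' = d'_A − d'_B = 2.275 − (-1.004) = 3.279
A has the higher sensitivity.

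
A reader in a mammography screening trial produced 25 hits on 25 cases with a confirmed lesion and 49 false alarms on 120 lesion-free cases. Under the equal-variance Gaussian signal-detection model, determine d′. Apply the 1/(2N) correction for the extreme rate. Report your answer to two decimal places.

d′ = 2.29

The hit rate is 25/25 = 1, so apply the 1/(2N) correction: H → 1 − 1/(2·25) = 0.98000.
z(H) = z(0.98000) = 2.054
z(FA) = z(0.40833) = -0.232
d' = 2.054 − (-0.232) = 2.286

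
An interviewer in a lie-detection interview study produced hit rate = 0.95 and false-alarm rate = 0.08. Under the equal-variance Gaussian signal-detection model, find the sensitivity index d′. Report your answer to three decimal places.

z(0.95) = 1.6449, z(0.08) = -1.4051
d' = z(H) − z(FA) = 1.6449 − (-1.4051) = 3.0500

d′ = 3.050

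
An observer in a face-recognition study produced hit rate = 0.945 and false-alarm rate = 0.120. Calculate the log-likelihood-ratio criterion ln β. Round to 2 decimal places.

ln β = -0.59

z(H) = z(0.945) = 1.598
z(FA) = z(0.120) = -1.175
ln β = −½·[z(H)² − z(FA)²] = −0.5 × (2.554 − 1.381) = -0.5865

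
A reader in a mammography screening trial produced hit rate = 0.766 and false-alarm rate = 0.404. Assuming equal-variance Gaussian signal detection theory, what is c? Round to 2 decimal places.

c = -0.24

z(H) = z(0.766) = 0.726
z(FA) = z(0.404) = -0.243
c = −½·[z(H) + z(FA)] = −0.5 × (0.726 + (-0.243)) = -0.2415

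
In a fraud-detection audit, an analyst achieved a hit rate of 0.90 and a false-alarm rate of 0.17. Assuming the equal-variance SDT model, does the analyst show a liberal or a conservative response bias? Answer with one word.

z(H) = 1.282, z(FA) = -0.954
c = −½·(z(H) + z(FA)) = -0.164
c < 0 → liberal criterion (biased toward responding “yes”).

liberal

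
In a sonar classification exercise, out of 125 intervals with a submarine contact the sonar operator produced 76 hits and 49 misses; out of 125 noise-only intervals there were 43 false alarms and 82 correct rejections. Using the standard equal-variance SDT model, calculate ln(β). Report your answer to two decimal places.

ln β = 0.04

H = 76/125 = 0.6080
FA = 43/125 = 0.3440
Φ⁻¹(H) = 0.274
Φ⁻¹(FA) = -0.402
ln β = −½·[z(H)² − z(FA)²] = −0.5 × (0.075 − 0.162) = 0.0435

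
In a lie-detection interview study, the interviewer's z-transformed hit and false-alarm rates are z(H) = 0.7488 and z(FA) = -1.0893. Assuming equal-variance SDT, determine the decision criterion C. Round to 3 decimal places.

C = 0.170

c = −½·[z(H) + z(FA)] = −½·(0.7488 + (-1.0893)) = 0.17025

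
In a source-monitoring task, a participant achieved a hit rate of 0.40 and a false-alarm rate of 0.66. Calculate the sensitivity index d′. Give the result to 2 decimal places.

d′ = -0.67

z(H) = z(0.40) = -0.2533
z(FA) = z(0.66) = 0.4125
d' = z(H) − z(FA) = -0.2533 − 0.4125 = -0.6658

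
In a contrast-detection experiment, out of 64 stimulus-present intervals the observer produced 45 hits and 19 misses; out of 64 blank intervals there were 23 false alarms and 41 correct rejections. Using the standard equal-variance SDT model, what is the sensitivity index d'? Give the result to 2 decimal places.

H = 45/64 = 0.7031
FA = 23/64 = 0.3594
Φ⁻¹(H) = 0.533
Φ⁻¹(FA) = -0.360
d' = z(H) − z(FA) = 0.533 − (-0.360) = 0.893

d' = 0.89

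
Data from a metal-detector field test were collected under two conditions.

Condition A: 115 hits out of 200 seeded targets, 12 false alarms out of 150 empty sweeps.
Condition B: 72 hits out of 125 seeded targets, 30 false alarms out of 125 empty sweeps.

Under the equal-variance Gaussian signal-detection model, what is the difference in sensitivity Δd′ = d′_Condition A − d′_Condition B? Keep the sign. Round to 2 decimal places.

Condition A: z(0.5750) = 0.189, z(0.0800) = -1.405, d' = 1.594
Condition B: z(0.5760) = 0.192, z(0.2400) = -0.706, d' = 0.898
Δd' = d'_Condition A − d'_Condition B = 1.594 − 0.898 = 0.696
Condition A has the higher sensitivity.

Δd′ = 0.70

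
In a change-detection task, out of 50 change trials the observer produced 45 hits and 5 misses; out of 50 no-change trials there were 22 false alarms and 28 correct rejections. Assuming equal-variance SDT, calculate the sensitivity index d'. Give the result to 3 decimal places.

H = 45/50 = 0.9000
FA = 22/50 = 0.4400
z(H) = z(0.9000) = 1.2816
z(FA) = z(0.4400) = -0.1510
d' = z(H) − z(FA) = 1.2816 − (-0.1510) = 1.4326

d' = 1.433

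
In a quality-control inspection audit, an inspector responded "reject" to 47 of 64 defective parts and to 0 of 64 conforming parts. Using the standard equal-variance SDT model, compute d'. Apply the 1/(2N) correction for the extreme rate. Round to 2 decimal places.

The false-alarm rate is 0/64 = 0, so apply the 1/(2N) correction: FA → 1/(2·64) = 0.00781.
z(H) = z(0.73438) = 0.626
z(FA) = z(0.00781) = -2.418
d' = 0.626 − (-2.418) = 3.044

d' = 3.04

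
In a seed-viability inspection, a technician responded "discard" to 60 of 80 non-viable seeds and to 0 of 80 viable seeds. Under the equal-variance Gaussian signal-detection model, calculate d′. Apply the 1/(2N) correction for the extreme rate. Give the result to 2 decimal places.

d′ = 3.17

The false-alarm rate is 0/80 = 0, so apply the 1/(2N) correction: FA → 1/(2·80) = 0.00625.
z(H) = z(0.75000) = 0.674
z(FA) = z(0.00625) = -2.498
d' = 0.674 − (-2.498) = 3.172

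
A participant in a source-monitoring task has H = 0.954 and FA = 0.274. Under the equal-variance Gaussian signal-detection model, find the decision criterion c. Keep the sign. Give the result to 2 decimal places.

c = -0.54

z(H) = z(0.954) = 1.685
z(FA) = z(0.274) = -0.601
c = −½·[z(H) + z(FA)] = −0.5 × (1.685 + (-0.601)) = -0.542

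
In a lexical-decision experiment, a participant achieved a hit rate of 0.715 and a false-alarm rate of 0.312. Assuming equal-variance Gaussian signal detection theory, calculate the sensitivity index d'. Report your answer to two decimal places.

d' = 1.06

z(H) = 0.568
z(FA) = -0.490
d' = z(H) − z(FA) = 0.568 − (-0.490) = 1.058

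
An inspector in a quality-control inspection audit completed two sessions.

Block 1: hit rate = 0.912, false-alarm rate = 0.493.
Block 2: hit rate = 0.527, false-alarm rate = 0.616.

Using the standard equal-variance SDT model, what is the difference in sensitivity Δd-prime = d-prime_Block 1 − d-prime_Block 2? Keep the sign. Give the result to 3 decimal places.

Block 1: z(0.912) = 1.3532, z(0.493) = -0.0175, d' = 1.3707
Block 2: z(0.527) = 0.0677, z(0.616) = 0.2950, d' = -0.2273
Δd' = d'_Block 1 − d'_Block 2 = 1.3707 − (-0.2273) = 1.5980
Block 1 has the higher sensitivity.

Δd-prime = 1.598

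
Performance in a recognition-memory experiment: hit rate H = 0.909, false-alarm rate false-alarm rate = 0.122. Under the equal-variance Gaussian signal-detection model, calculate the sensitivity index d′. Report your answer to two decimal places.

z(H) = z(0.909) = 1.335
z(FA) = z(0.122) = -1.165
d' = z(H) − z(FA) = 1.335 − (-1.165) = 2.500

d′ = 2.50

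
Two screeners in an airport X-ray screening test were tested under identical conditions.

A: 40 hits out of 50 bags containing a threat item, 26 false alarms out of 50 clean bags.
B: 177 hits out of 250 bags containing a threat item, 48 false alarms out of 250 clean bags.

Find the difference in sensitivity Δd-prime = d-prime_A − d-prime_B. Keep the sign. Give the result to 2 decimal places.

A: z(0.8000) = 0.842, z(0.5200) = 0.050, d' = 0.792
B: z(0.7080) = 0.548, z(0.1920) = -0.871, d' = 1.419
Δd' = d'_A − d'_B = 0.792 − 1.419 = -0.627
B has the higher sensitivity.

Δd-prime = -0.63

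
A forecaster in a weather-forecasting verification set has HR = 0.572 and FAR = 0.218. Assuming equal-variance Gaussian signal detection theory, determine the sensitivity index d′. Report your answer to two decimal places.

z(H) = z(0.572) = 0.1815
z(FA) = z(0.218) = -0.7790
d' = z(H) − z(FA) = 0.1815 − (-0.7790) = 0.9605

d′ = 0.96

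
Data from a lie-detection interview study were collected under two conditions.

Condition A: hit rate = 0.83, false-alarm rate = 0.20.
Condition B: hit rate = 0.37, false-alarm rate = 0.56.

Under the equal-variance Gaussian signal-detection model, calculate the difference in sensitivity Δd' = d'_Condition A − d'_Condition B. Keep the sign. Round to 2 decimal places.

Δd' = 2.28

Condition A: z(0.83) = 0.954, z(0.20) = -0.842, d' = 1.796
Condition B: z(0.37) = -0.332, z(0.56) = 0.151, d' = -0.483
Δd' = d'_Condition A − d'_Condition B = 1.796 − (-0.483) = 2.279
Condition A has the higher sensitivity.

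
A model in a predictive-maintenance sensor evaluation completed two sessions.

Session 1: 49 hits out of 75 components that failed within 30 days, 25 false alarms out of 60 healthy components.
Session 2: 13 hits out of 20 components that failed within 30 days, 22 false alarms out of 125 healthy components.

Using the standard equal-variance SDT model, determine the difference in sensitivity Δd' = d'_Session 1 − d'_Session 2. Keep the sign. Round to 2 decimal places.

Session 1: z(0.6533) = 0.394, z(0.4167) = -0.210, d' = 0.604
Session 2: z(0.6500) = 0.385, z(0.1760) = -0.931, d' = 1.316
Δd' = d'_Session 1 − d'_Session 2 = 0.604 − 1.316 = -0.712
Session 2 has the higher sensitivity.

Δd' = -0.71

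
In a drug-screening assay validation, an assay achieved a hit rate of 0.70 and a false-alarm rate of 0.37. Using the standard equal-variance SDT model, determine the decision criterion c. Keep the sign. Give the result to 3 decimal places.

Φ⁻¹(0.70) = 0.5244, Φ⁻¹(0.37) = -0.3319
c = −½·[z(H) + z(FA)] = −0.5 × (0.5244 + (-0.3319)) = -0.09625
c < 0: the assay has a liberal response bias.

c = -0.096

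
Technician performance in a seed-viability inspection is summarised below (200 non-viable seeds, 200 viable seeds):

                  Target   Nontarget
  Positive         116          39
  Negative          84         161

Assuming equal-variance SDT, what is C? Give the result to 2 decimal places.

H = 116/200 = 0.5800
FA = 39/200 = 0.1950
Φ⁻¹(H) = Φ⁻¹(0.5800) = 0.2019
Φ⁻¹(FA) = Φ⁻¹(0.1950) = -0.8596
c = −½·[z(H) + z(FA)] = −0.5 × (0.2019 + (-0.8596)) = 0.32885

C = 0.33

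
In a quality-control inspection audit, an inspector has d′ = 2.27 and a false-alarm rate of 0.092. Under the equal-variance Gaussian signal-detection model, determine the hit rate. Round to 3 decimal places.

z(false-alarm rate) = z(0.092) = -1.3285
z(H) = z(FA) + d' = -1.3285 + 2.27 = 0.9415
hit rate = Φ(0.9415) = 0.8268

hit rate = 0.827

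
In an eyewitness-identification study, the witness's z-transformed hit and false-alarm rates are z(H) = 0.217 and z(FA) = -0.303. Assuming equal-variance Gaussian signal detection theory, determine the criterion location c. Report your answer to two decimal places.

c = −½·[z(H) + z(FA)] = −½·(0.217 + (-0.303)) = 0.043
c > 0: the witness has a conservative response bias.

c = 0.04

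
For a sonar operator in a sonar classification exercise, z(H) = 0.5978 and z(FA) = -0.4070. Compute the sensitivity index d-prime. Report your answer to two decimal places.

d-prime = 1.00

d' = z(H) − z(FA) = 0.5978 − (-0.4070) = 1.0048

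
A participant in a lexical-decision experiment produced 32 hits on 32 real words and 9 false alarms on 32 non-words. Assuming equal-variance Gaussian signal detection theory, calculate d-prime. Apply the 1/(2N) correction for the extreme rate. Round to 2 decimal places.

The hit rate is 32/32 = 1, so apply the 1/(2N) correction: H → 1 − 1/(2·32) = 0.98438.
z(H) = z(0.98438) = 2.154
z(FA) = z(0.28125) = -0.579
d' = 2.154 − (-0.579) = 2.733

d-prime = 2.73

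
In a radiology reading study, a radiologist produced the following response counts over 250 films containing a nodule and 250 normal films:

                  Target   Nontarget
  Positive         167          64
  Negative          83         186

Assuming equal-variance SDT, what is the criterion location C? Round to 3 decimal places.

C = 0.111

H = 167/250 = 0.6680
FA = 64/250 = 0.2560
z(0.6680) = 0.4344, z(0.2560) = -0.6557
c = −½·[z(H) + z(FA)] = −0.5 × (0.4344 + (-0.6557)) = 0.11065
c > 0: the radiologist has a conservative response bias.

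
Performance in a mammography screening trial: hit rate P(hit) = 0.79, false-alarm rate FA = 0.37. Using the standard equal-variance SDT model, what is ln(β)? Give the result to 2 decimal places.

z(H) = z(0.79) = 0.806
z(FA) = z(0.37) = -0.332
ln β = −½·[z(H)² − z(FA)²] = −0.5 × (0.650 − 0.110) = -0.270

ln β = -0.27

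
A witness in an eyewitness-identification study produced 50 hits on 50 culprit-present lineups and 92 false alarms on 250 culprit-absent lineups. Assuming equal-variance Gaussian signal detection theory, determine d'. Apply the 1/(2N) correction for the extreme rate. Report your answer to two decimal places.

The hit rate is 50/50 = 1, so apply the 1/(2N) correction: H → 1 − 1/(2·50) = 0.99000.
z(H) = z(0.99000) = 2.326
z(FA) = z(0.36800) = -0.337
d' = 2.326 − (-0.337) = 2.663

d' = 2.66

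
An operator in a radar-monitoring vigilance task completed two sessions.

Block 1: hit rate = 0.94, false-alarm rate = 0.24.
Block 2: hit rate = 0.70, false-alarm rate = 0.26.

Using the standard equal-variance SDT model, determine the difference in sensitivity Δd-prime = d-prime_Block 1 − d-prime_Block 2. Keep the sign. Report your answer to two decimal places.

Block 1: z(0.94) = 1.555, z(0.24) = -0.706, d' = 2.261
Block 2: z(0.70) = 0.524, z(0.26) = -0.643, d' = 1.167
Δd' = d'_Block 1 − d'_Block 2 = 2.261 − 1.167 = 1.094
Block 1 has the higher sensitivity.

Δd-prime = 1.09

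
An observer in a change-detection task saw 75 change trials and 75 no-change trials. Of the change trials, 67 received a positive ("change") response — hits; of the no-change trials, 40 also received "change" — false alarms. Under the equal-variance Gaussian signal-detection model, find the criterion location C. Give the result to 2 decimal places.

H = 67/75 = 0.8933
FA = 40/75 = 0.5333
Φ⁻¹(0.8933) = 1.2443, Φ⁻¹(0.5333) = 0.0836
c = −½·[z(H) + z(FA)] = −0.5 × (1.2443 + 0.0836) = -0.66395
c < 0: the observer has a liberal response bias.

C = -0.66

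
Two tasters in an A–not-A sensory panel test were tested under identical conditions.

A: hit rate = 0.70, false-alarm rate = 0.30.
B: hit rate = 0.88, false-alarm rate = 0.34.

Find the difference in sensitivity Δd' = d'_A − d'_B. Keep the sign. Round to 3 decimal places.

A: z(0.70) = 0.5244, z(0.30) = -0.5244, d' = 1.0488
B: z(0.88) = 1.1750, z(0.34) = -0.4125, d' = 1.5875
Δd' = d'_A − d'_B = 1.0488 − 1.5875 = -0.5387
B has the higher sensitivity.

Δd' = -0.539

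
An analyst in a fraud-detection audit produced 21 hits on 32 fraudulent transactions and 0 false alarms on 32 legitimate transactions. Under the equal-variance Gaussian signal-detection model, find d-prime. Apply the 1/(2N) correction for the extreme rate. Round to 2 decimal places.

d-prime = 2.56

The false-alarm rate is 0/32 = 0, so apply the 1/(2N) correction: FA → 1/(2·32) = 0.01562.
z(H) = z(0.65625) = 0.402
z(FA) = z(0.01562) = -2.154
d' = 0.402 − (-2.154) = 2.556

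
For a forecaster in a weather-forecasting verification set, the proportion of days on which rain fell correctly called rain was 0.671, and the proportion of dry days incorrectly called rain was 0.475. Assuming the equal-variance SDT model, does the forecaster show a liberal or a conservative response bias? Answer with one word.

liberal

z(H) = 0.443, z(FA) = -0.063
c = −½·(z(H) + z(FA)) = -0.190
c < 0 → liberal criterion (biased toward responding “yes”).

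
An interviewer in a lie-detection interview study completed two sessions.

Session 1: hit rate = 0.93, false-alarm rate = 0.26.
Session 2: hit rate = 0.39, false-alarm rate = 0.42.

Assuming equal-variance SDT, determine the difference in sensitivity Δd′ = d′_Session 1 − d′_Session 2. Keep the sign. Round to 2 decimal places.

Δd′ = 2.20

Session 1: z(0.93) = 1.476, z(0.26) = -0.643, d' = 2.119
Session 2: z(0.39) = -0.279, z(0.42) = -0.202, d' = -0.077
Δd' = d'_Session 1 − d'_Session 2 = 2.119 − (-0.077) = 2.196
Session 1 has the higher sensitivity.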